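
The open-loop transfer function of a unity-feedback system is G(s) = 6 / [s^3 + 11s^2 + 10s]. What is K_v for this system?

0.6

Lowest-order denominator term is 10s, so the open loop has 1 pole at the origin → type 1 system.
K_v = lim_{s→0} s·G(s) = 6 / 10 = 0.6.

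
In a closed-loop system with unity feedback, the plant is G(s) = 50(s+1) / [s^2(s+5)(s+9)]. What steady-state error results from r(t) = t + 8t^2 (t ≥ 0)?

14.4

The open loop has two poles at the origin → type 2 system. Taking each input component in turn:
  • t: tracked with zero error.
  • 8t^2: e_ss = 16/K_a with K_a=10/9 → 14.4.
Total e_ss = 14.4.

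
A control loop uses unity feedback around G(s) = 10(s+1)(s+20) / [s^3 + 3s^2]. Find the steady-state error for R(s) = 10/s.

0

Lowest-order denominator term is 3s^2, so the open loop has 2 poles at the origin → type 2 system.
A type-2 system has K_p = ∞, so it tracks a step input with zero steady-state error.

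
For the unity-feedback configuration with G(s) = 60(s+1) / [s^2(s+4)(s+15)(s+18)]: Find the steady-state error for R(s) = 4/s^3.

G(s) has two factors of s in the denominator, so the system is type 2.
K_a = lim_{s→0} s^2·G(s) = 60·1 / (4·15·18) = 1/18.
r(t) = 2t^2 gives R(s) = 4/s^3.
e_ss = 4/K_a = 4/(1/18) = 72.

72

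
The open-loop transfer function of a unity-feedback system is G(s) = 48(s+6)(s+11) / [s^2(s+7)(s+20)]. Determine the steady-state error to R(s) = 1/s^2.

Two free integrators in G(s): this is a type 2 system.
K_v = ∞ for a type-2 system; e_ss to a ramp is zero.

0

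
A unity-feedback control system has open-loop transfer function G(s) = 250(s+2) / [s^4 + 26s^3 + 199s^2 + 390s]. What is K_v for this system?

Lowest-order denominator term is 390s, so the open loop has 1 pole at the origin → type 1 system.
K_v = lim_{s→0} s·G(s) = 250·2 / 390 = 50/39.

50/39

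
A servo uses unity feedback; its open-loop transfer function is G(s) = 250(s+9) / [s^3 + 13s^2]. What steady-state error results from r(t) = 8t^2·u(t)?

Factoring s^2 from the denominator leaves a polynomial with constant term 13, so the system is type 2.
K_a = lim_{s→0} s^2·G(s) = 250·9 / 13 = 2250/13.
r(t) = 8t^2 gives R(s) = 16/s^3.
e_ss = 16/K_a = 16/(2250/13) = 104/1125.

104/1125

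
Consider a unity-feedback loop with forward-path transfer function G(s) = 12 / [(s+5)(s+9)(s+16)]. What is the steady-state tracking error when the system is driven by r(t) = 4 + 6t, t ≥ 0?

The open loop has no poles at the origin → type 0 system. Treating each term separately:
  • 4: e_ss = 4/(1+K_p) with K_p=1/60 → 240/61.
  • 6t: a type-0 system cannot track it, e_ss → ∞.
The unbounded component dominates.

infinity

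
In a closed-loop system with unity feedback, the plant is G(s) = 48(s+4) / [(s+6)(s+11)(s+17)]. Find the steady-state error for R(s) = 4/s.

G(s) has no factors of s in the denominator, so the system is type 0.
K_p = lim_{s→0} G(s) = 48·4 / (6·11·17) = 32/187.
e_ss = 4/(1 + K_p) = 4/(219/187) = 748/219.

748/219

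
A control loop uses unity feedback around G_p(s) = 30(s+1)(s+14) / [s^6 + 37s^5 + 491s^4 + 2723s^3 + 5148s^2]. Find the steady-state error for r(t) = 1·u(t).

Factoring s^2 from the denominator leaves a polynomial with constant term 5148, so the system is type 2.
K_p = ∞ for a type-2 system; e_ss to a step is zero.

0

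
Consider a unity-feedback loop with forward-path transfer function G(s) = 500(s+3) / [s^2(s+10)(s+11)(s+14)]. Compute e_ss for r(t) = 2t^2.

308/75

Two free integrators in G(s): this is a type 2 system.
K_a = lim_{s→0} s^2·G(s) = 500·3 / (10·11·14) = 75/77.
r(t) = 2t^2 gives R(s) = 4/s^3.
e_ss = 4/K_a = 4/(75/77) = 308/75.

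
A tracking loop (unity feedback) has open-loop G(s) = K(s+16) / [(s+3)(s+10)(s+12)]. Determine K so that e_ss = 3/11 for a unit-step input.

60

G(s) has no factors of s in the denominator, so the system is type 0.
K_p = lim_{s→0} G(s) = K·16 / (3·10·12) = (2/45)·K.
e_ss = 1/(1 + K_p) = 3/11 ⇒ 1 + (2/45)·K = 11/3 ⇒ K = 60.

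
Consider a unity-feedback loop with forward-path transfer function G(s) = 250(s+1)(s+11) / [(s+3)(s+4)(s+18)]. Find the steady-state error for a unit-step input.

G(s) has no factors of s in the denominator, so the system is type 0.
K_p = lim_{s→0} G(s) = 250·1·11 / (3·4·18) = 1375/108.
e_ss = 1/(1 + K_p) = 1/(1483/108) = 108/1483.

108/1483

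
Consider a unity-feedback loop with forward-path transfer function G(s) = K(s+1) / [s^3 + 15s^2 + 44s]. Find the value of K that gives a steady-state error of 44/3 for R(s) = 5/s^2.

Factoring s from the denominator leaves a polynomial with constant term 44, so the system is type 1.
K_v = lim_{s→0} s·G(s) = K·1 / 44 = (1/44)·K.
e_ss = 5/K_v = 44/3 ⇒ K_v = 15/44 ⇒ K = (15/44)/(1/44) = 15.

15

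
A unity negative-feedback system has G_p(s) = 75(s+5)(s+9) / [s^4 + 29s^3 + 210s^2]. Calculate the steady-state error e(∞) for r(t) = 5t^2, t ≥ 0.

The denominator has no term below 210s^2 — 2 poles at s=0, type 2.
K_a = lim_{s→0} s^2·G_p(s) = 75·5·9 / 210 = 225/14.
r(t) = 5t^2 gives R(s) = 10/s^3.
e_ss = 10/K_a = 10/(225/14) = 28/45.

28/45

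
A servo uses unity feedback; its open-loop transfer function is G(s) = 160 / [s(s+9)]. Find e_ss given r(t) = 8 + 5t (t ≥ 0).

System type = 1 (one pole at s=0). Taking each input component in turn:
  • 8: tracked with zero error.
  • 5t: e_ss = 5/K_v with K_v=160/9 → 9/32.
Total e_ss = 9/32.

9/32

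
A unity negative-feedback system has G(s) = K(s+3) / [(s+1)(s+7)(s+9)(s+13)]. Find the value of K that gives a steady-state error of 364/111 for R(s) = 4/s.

60

The open loop has no poles at the origin → type 0 system.
K_p = lim_{s→0} G(s) = K·3 / (1·7·9·13) = (1/273)·K.
e_ss = 4/(1 + K_p) = 364/111 ⇒ 1 + (1/273)·K = 111/91 ⇒ K = 60.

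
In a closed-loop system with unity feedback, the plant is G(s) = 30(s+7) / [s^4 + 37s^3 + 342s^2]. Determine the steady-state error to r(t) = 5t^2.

114/7

Factoring s^2 from the denominator leaves a polynomial with constant term 342, so the system is type 2.
K_a = lim_{s→0} s^2·G(s) = 30·7 / 342 = 35/57.
r(t) = 5t^2 gives R(s) = 10/s^3.
e_ss = 10/K_a = 10/(35/57) = 114/7.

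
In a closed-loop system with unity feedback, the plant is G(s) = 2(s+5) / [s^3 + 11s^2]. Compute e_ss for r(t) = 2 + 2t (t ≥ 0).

0

The denominator has no term below 11s^2 — 2 poles at s=0, type 2. By superposition:
  • 2: tracked with zero error.
  • 2t: tracked with zero error.
Total e_ss = 0.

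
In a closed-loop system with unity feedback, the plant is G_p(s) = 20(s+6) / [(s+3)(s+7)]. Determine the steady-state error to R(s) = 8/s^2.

The open loop has no poles at the origin → type 0 system.
K_v = lim_{s→0} s·G_p(s) = 0; the steady-state error to this ramp input grows without bound.

infinity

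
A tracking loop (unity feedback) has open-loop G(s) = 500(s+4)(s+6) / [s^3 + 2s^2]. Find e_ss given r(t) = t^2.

Lowest-order denominator term is 2s^2, so the open loop has 2 poles at the origin → type 2 system.
K_a = lim_{s→0} s^2·G(s) = 500·4·6 / 2 = 6000.
r(t) = t^2 gives R(s) = 2/s^3.
e_ss = 2/K_a = 2/6000 = 1/3000.

1/3000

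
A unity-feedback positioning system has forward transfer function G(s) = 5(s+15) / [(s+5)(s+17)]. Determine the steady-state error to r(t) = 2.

1.0625

G(s) has no factors of s in the denominator, so the system is type 0.
K_p = lim_{s→0} G(s) = 5·15 / (5·17) = 15/17.
e_ss = 2/(1 + K_p) = 2/(32/17) = 1.0625.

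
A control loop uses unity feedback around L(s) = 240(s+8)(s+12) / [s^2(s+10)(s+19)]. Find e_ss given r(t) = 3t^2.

19/384

Two free integrators in L(s): this is a type 2 system.
K_a = lim_{s→0} s^2·L(s) = 240·8·12 / (10·19) = 2304/19.
r(t) = 3t^2 gives R(s) = 6/s^3.
e_ss = 6/K_a = 6/(2304/19) = 19/384.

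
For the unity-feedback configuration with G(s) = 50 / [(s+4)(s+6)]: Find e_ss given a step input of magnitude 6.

System type = 0 (no poles at s=0).
K_p = lim_{s→0} G(s) = 50 / (4·6) = 25/12.
e_ss = 6/(1 + K_p) = 6/(37/12) = 72/37.

72/37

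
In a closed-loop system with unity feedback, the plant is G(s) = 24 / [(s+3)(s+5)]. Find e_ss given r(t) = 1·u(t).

G(s) has no factors of s in the denominator, so the system is type 0.
K_p = lim_{s→0} G(s) = 24 / (3·5) = 1.6.
e_ss = 1/(1 + K_p) = 1/2.6 = 5/13.

5/13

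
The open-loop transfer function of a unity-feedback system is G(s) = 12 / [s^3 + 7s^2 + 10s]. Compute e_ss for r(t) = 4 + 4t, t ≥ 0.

Lowest-order denominator term is 10s, so the open loop has 1 pole at the origin → type 1 system. Taking each input component in turn:
  • 4: tracked with zero error.
  • 4t: e_ss = 4/K_v with K_v=1.2 → 10/3.
Total e_ss = 10/3.

10/3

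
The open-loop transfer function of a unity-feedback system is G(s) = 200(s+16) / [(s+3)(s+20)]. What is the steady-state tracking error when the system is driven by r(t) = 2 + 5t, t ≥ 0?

G(s) has no factors of s in the denominator, so the system is type 0. By superposition:
  • 2: e_ss = 2/(1+K_p) with K_p=160/3 → 6/163.
  • 5t: a type-0 system cannot track it, e_ss → ∞.
The unbounded component dominates.

infinity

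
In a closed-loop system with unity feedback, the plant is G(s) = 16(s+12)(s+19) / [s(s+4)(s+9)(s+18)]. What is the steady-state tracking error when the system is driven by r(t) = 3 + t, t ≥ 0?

27/152

The open loop has one pole at the origin → type 1 system. Taking each input component in turn:
  • 3: tracked with zero error.
  • t: e_ss = 1/K_v with K_v=152/27 → 27/152.
Total e_ss = 27/152.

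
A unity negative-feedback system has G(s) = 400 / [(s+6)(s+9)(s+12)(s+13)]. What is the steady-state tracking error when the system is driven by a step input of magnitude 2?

2106/1103

No free integrators in G(s): this is a type 0 system.
K_p = lim_{s→0} G(s) = 400 / (6·9·12·13) = 50/1053.
e_ss = 2/(1 + K_p) = 2/(1103/1053) = 2106/1103.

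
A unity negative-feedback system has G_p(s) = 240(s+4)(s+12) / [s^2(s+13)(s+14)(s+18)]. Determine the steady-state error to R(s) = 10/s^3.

The open loop has two poles at the origin → type 2 system.
K_a = lim_{s→0} s^2·G_p(s) = 240·4·12 / (13·14·18) = 320/91.
r(t) = 5t^2 gives R(s) = 10/s^3.
e_ss = 10/K_a = 10/(320/91) = 91/32.

91/32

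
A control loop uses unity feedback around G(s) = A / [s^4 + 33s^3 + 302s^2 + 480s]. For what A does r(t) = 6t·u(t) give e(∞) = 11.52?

The denominator has no term below 480s — 1 pole at s=0, type 1.
K_v = lim_{s→0} s·G(s) = A / 480 = (1/480)·A.
e_ss = 6/K_v = 11.52 ⇒ K_v = 25/48 ⇒ A = (25/48)/(1/480) = 250.

250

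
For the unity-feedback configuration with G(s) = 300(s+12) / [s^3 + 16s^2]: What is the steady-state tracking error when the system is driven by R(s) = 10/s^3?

The denominator has no term below 16s^2 — 2 poles at s=0, type 2.
K_a = lim_{s→0} s^2·G(s) = 300·12 / 16 = 225.
r(t) = 5t^2 gives R(s) = 10/s^3.
e_ss = 10/K_a = 10/225 = 2/45.

2/45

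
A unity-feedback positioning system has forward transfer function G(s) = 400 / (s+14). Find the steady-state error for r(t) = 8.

56/207

The open loop has no poles at the origin → type 0 system.
K_p = lim_{s→0} G(s) = 400 / (14) = 200/7.
e_ss = 8/(1 + K_p) = 8/(207/7) = 56/207.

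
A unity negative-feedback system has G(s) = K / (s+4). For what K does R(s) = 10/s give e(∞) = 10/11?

40

The open loop has no poles at the origin → type 0 system.
K_p = lim_{s→0} G(s) = K / (4) = 0.25·K.
e_ss = 10/(1 + K_p) = 10/11 ⇒ 1 + 0.25·K = 11 ⇒ K = 40.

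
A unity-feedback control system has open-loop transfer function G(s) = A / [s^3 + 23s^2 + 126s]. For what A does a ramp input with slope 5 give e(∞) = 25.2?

25

Factoring s from the denominator leaves a polynomial with constant term 126, so the system is type 1.
K_v = lim_{s→0} s·G(s) = A / 126 = (1/126)·A.
e_ss = 5/K_v = 25.2 ⇒ K_v = 25/126 ⇒ A = (25/126)/(1/126) = 25.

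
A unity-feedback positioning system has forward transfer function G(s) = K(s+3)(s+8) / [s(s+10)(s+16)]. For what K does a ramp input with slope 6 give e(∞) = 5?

8

System type = 1 (one pole at s=0).
K_v = lim_{s→0} s·G(s) = K·3·8 / (10·16) = 0.15·K.
e_ss = 6/K_v = 5 ⇒ K_v = 1.2 ⇒ K = 1.2/0.15 = 8.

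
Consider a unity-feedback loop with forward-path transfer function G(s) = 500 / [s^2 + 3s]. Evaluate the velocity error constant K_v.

500/3

Factoring s from the denominator leaves a polynomial with constant term 3, so the system is type 1.
K_v = lim_{s→0} s·G(s) = 500 / 3 = 500/3.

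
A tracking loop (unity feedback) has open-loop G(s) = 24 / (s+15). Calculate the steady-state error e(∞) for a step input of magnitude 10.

50/13

G(s) has no factors of s in the denominator, so the system is type 0.
K_p = lim_{s→0} G(s) = 24 / (15) = 1.6.
e_ss = 10/(1 + K_p) = 10/2.6 = 50/13.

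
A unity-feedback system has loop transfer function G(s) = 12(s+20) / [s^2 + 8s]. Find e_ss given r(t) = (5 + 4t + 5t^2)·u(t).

The denominator has no term below 8s — 1 pole at s=0, type 1. By superposition:
  • 5: tracked with zero error.
  • 4t: e_ss = 4/K_v with K_v=30 → 2/15.
  • 5t^2: a type-1 system cannot track it, e_ss → ∞.
The unbounded component dominates.

infinity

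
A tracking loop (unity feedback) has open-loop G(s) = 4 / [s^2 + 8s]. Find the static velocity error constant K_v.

Factoring s from the denominator leaves a polynomial with constant term 8, so the system is type 1.
K_v = lim_{s→0} s·G(s) = 4 / 8 = 0.5.

0.5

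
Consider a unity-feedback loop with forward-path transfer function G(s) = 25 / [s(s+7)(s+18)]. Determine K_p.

infinity

K_p = lim_{s→0} G(s); with 1 pole at the origin the limit diverges, so K_p = ∞.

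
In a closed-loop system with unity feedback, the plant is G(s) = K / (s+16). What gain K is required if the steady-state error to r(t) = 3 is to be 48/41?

25

No free integrators in G(s): this is a type 0 system.
K_p = lim_{s→0} G(s) = K / (16) = 0.0625·K.
e_ss = 3/(1 + K_p) = 48/41 ⇒ 1 + 0.0625·K = 2.5625 ⇒ K = 25.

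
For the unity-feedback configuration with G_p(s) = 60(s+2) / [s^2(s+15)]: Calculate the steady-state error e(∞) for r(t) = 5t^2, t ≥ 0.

1.25

The open loop has two poles at the origin → type 2 system.
K_a = lim_{s→0} s^2·G_p(s) = 60·2 / (15) = 8.
r(t) = 5t^2 gives R(s) = 10/s^3.
e_ss = 10/K_a = 10/8 = 1.25.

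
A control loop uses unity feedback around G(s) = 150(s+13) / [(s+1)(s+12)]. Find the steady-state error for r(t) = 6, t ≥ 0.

System type = 0 (no poles at s=0).
K_p = lim_{s→0} G(s) = 150·13 / (1·12) = 162.5.
e_ss = 6/(1 + K_p) = 6/163.5 = 4/109.

4/109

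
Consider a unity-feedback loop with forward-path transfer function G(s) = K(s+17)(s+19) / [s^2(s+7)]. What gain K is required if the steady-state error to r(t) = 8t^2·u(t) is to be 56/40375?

250

System type = 2 (two poles at s=0).
K_a = lim_{s→0} s^2·G(s) = K·17·19 / (7) = (323/7)·K.
e_ss = 16/K_a = 56/40375 ⇒ K_a = 80750/7 ⇒ K = (80750/7)/(323/7) = 250.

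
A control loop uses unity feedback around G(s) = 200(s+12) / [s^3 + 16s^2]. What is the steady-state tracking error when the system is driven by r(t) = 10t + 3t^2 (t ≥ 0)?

Factoring s^2 from the denominator leaves a polynomial with constant term 16, so the system is type 2. By superposition:
  • 10t: tracked with zero error.
  • 3t^2: e_ss = 6/K_a with K_a=150 → 0.04.
Total e_ss = 0.04.

0.04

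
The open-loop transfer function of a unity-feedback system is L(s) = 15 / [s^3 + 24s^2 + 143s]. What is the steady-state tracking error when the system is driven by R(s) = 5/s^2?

Factoring s from the denominator leaves a polynomial with constant term 143, so the system is type 1.
K_v = lim_{s→0} s·L(s) = 15 / 143 = 15/143.
e_ss = 5/K_v = 5/(15/143) = 143/3.

143/3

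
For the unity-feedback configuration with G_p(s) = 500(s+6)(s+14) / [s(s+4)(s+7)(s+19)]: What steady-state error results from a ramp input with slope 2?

19/750

One free integrator in G_p(s): this is a type 1 system.
K_v = lim_{s→0} s·G_p(s) = 500·6·14 / (4·7·19) = 1500/19.
e_ss = 2/K_v = 2/(1500/19) = 19/750.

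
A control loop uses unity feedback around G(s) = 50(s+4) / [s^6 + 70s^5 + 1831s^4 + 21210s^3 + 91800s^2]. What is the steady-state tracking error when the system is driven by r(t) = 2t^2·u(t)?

Factoring s^2 from the denominator leaves a polynomial with constant term 91800, so the system is type 2.
K_a = lim_{s→0} s^2·G(s) = 50·4 / 91800 = 1/459.
r(t) = 2t^2 gives R(s) = 4/s^3.
e_ss = 4/K_a = 4/(1/459) = 1836.

1836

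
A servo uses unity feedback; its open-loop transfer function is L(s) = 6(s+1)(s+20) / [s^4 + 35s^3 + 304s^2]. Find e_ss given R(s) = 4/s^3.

Factoring s^2 from the denominator leaves a polynomial with constant term 304, so the system is type 2.
K_a = lim_{s→0} s^2·L(s) = 6·1·20 / 304 = 15/38.
r(t) = 2t^2 gives R(s) = 4/s^3.
e_ss = 4/K_a = 4/(15/38) = 152/15.

152/15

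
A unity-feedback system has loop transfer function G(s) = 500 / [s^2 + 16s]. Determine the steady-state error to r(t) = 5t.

0.16

Factoring s from the denominator leaves a polynomial with constant term 16, so the system is type 1.
K_v = lim_{s→0} s·G(s) = 500 / 16 = 31.25.
e_ss = 5/K_v = 5/31.25 = 0.16.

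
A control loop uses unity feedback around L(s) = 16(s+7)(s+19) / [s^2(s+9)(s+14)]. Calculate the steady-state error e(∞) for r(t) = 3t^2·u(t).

27/76

System type = 2 (two poles at s=0).
K_a = lim_{s→0} s^2·L(s) = 16·7·19 / (9·14) = 152/9.
r(t) = 3t^2 gives R(s) = 6/s^3.
e_ss = 6/K_a = 6/(152/9) = 27/76.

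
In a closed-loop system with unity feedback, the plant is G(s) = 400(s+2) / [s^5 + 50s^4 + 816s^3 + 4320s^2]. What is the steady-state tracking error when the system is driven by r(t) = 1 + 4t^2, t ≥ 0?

43.2

Factoring s^2 from the denominator leaves a polynomial with constant term 4320, so the system is type 2. By superposition:
  • 1: tracked with zero error.
  • 4t^2: e_ss = 8/K_a with K_a=5/27 → 43.2.
Total e_ss = 43.2.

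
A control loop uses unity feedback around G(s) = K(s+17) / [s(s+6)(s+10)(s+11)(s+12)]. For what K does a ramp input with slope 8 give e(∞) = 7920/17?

8

System type = 1 (one pole at s=0).
K_v = lim_{s→0} s·G(s) = K·17 / (6·10·11·12) = (17/7920)·K.
e_ss = 8/K_v = 7920/17 ⇒ K_v = 17/990 ⇒ K = (17/990)/(17/7920) = 8.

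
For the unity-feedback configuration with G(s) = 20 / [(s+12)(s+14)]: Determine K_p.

5/42

System type = 0 (no poles at s=0).
K_p = lim_{s→0} G(s) = 20 / (12·14) = 5/42.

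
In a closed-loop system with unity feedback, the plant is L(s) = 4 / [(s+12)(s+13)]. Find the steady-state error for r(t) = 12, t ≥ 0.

11.7

System type = 0 (no poles at s=0).
K_p = lim_{s→0} L(s) = 4 / (12·13) = 1/39.
e_ss = 12/(1 + K_p) = 12/(40/39) = 11.7.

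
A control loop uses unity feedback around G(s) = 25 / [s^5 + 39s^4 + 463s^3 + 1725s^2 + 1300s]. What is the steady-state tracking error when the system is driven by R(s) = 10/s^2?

520

Lowest-order denominator term is 1300s, so the open loop has 1 pole at the origin → type 1 system.
K_v = lim_{s→0} s·G(s) = 25 / 1300 = 1/52.
e_ss = 10/K_v = 10/(1/52) = 520.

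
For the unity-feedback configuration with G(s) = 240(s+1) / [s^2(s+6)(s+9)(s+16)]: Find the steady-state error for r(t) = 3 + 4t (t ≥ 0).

0

G(s) has two factors of s in the denominator, so the system is type 2. By superposition:
  • 3: tracked with zero error.
  • 4t: tracked with zero error.
Total e_ss = 0.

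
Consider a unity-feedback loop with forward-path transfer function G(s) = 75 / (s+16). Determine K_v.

0

System type = 0 (no poles at s=0).
K_v = lim_{s→0} s·G(s) = 0 (the extra factor of s kills the finite limit).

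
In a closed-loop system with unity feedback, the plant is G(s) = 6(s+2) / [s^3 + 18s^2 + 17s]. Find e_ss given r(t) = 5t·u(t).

85/12

The denominator has no term below 17s — 1 pole at s=0, type 1.
K_v = lim_{s→0} s·G(s) = 6·2 / 17 = 12/17.
e_ss = 5/K_v = 5/(12/17) = 85/12.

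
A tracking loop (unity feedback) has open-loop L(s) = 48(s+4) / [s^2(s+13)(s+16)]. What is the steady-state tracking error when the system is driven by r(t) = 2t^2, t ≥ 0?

13/3

L(s) has two factors of s in the denominator, so the system is type 2.
K_a = lim_{s→0} s^2·L(s) = 48·4 / (13·16) = 12/13.
r(t) = 2t^2 gives R(s) = 4/s^3.
e_ss = 4/K_a = 4/(12/13) = 13/3.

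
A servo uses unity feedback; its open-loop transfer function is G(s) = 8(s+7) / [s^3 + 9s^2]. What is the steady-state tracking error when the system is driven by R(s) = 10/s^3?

45/28

The denominator has no term below 9s^2 — 2 poles at s=0, type 2.
K_a = lim_{s→0} s^2·G(s) = 8·7 / 9 = 56/9.
r(t) = 5t^2 gives R(s) = 10/s^3.
e_ss = 10/K_a = 10/(56/9) = 45/28.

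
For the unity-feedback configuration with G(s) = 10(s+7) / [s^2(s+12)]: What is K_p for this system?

K_p = lim_{s→0} G(s); with 2 poles at the origin the limit diverges, so K_p = ∞.

infinity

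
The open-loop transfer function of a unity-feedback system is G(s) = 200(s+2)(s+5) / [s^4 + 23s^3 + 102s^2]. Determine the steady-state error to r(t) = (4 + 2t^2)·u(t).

0.204

Factoring s^2 from the denominator leaves a polynomial with constant term 102, so the system is type 2. Treating each term separately:
  • 4: tracked with zero error.
  • 2t^2: e_ss = 4/K_a with K_a=1000/51 → 0.204.
Total e_ss = 0.204.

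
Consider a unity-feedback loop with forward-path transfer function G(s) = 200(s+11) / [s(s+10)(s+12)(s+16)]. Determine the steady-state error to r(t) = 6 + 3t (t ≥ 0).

144/55

One free integrator in G(s): this is a type 1 system. By superposition:
  • 6: tracked with zero error.
  • 3t: e_ss = 3/K_v with K_v=55/48 → 144/55.
Total e_ss = 144/55.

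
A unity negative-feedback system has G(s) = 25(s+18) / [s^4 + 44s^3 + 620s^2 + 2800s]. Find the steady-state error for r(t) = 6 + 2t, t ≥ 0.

The denominator has no term below 2800s — 1 pole at s=0, type 1. Taking each input component in turn:
  • 6: tracked with zero error.
  • 2t: e_ss = 2/K_v with K_v=9/56 → 112/9.
Total e_ss = 112/9.

112/9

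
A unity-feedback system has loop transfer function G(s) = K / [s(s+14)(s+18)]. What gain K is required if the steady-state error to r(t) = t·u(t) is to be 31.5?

System type = 1 (one pole at s=0).
K_v = lim_{s→0} s·G(s) = K / (14·18) = (1/252)·K.
e_ss = 1/K_v = 31.5 ⇒ K_v = 2/63 ⇒ K = (2/63)/(1/252) = 8.

8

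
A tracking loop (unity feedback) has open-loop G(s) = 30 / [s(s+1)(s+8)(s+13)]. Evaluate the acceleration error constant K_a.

System type = 1 (one pole at s=0).
K_a = lim_{s→0} s^2·G(s) = 0 (the extra factor of s kills the finite limit).

0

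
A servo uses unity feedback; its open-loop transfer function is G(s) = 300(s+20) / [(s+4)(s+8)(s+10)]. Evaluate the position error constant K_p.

The open loop has no poles at the origin → type 0 system.
K_p = lim_{s→0} G(s) = 300·20 / (4·8·10) = 18.75.

18.75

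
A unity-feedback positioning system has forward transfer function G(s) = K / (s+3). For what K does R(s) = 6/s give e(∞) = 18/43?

G(s) has no factors of s in the denominator, so the system is type 0.
K_p = lim_{s→0} G(s) = K / (3) = (1/3)·K.
e_ss = 6/(1 + K_p) = 18/43 ⇒ 1 + (1/3)·K = 43/3 ⇒ K = 40.

40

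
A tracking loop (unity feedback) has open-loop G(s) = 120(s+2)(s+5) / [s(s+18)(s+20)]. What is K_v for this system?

One free integrator in G(s): this is a type 1 system.
K_v = lim_{s→0} s·G(s) = 120·2·5 / (18·20) = 10/3.

10/3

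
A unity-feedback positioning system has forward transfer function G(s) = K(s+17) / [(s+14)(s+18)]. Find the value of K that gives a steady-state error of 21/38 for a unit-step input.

12

System type = 0 (no poles at s=0).
K_p = lim_{s→0} G(s) = K·17 / (14·18) = (17/252)·K.
e_ss = 1/(1 + K_p) = 21/38 ⇒ 1 + (17/252)·K = 38/21 ⇒ K = 12.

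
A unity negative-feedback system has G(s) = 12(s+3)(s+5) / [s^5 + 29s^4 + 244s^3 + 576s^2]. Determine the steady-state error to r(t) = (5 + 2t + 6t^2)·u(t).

Lowest-order denominator term is 576s^2, so the open loop has 2 poles at the origin → type 2 system. By superposition:
  • 5: tracked with zero error.
  • 2t: tracked with zero error.
  • 6t^2: e_ss = 12/K_a with K_a=0.3125 → 38.4.
Total e_ss = 38.4.

38.4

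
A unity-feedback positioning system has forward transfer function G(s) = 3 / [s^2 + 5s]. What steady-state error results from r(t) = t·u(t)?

Lowest-order denominator term is 5s, so the open loop has 1 pole at the origin → type 1 system.
K_v = lim_{s→0} s·G(s) = 3 / 5 = 0.6.
e_ss = 1/K_v = 1/0.6 = 5/3.

5/3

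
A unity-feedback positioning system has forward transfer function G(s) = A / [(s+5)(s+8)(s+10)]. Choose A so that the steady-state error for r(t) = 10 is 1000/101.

4

G(s) has no factors of s in the denominator, so the system is type 0.
K_p = lim_{s→0} G(s) = A / (5·8·10) = 0.0025·A.
e_ss = 10/(1 + K_p) = 1000/101 ⇒ 1 + 0.0025·A = 1.01 ⇒ A = 4.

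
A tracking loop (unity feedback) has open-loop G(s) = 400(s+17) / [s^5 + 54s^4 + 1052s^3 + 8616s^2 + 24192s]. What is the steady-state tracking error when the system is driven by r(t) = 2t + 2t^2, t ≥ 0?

Lowest-order denominator term is 24192s, so the open loop has 1 pole at the origin → type 1 system. By superposition:
  • 2t: e_ss = 2/K_v with K_v=425/1512 → 3024/425.
  • 2t^2: a type-1 system cannot track it, e_ss → ∞.
The unbounded component dominates.

infinity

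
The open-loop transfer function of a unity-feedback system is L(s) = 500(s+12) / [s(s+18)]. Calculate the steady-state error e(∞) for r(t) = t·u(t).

0.003

One free integrator in L(s): this is a type 1 system.
K_v = lim_{s→0} s·L(s) = 500·12 / (18) = 1000/3.
e_ss = 1/K_v = 1/(1000/3) = 0.003.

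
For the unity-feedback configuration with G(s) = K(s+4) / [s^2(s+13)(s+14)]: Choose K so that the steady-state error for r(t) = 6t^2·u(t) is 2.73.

200

Two free integrators in G(s): this is a type 2 system.
K_a = lim_{s→0} s^2·G(s) = K·4 / (13·14) = (2/91)·K.
e_ss = 12/K_a = 2.73 ⇒ K_a = 400/91 ⇒ K = (400/91)/(2/91) = 200.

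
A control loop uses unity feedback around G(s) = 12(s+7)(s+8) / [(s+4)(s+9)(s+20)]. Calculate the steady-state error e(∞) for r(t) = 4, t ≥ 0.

No free integrators in G(s): this is a type 0 system.
K_p = lim_{s→0} G(s) = 12·7·8 / (4·9·20) = 14/15.
e_ss = 4/(1 + K_p) = 4/(29/15) = 60/29.

60/29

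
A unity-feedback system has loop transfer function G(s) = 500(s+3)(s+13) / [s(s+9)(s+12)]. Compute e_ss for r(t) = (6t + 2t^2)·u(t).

System type = 1 (one pole at s=0). Treating each term separately:
  • 6t: e_ss = 6/K_v with K_v=1625/9 → 54/1625.
  • 2t^2: a type-1 system cannot track it, e_ss → ∞.
The unbounded component dominates.

infinity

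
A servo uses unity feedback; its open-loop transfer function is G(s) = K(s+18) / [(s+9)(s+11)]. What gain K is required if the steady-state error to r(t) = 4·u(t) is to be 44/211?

100

G(s) has no factors of s in the denominator, so the system is type 0.
K_p = lim_{s→0} G(s) = K·18 / (9·11) = (2/11)·K.
e_ss = 4/(1 + K_p) = 44/211 ⇒ 1 + (2/11)·K = 211/11 ⇒ K = 100.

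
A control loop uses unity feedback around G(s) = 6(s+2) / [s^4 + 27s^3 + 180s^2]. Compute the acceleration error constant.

1/15

The denominator has no term below 180s^2 — 2 poles at s=0, type 2.
K_a = lim_{s→0} s^2·G(s) = 6·2 / 180 = 1/15.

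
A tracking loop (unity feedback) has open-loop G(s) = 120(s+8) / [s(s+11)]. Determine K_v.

One free integrator in G(s): this is a type 1 system.
K_v = lim_{s→0} s·G(s) = 120·8 / (11) = 960/11.

960/11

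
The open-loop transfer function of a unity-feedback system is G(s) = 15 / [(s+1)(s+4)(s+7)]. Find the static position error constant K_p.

G(s) has no factors of s in the denominator, so the system is type 0.
K_p = lim_{s→0} G(s) = 15 / (1·4·7) = 15/28.

15/28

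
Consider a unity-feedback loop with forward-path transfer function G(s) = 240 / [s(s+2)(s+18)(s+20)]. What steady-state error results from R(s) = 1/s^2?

3

One free integrator in G(s): this is a type 1 system.
K_v = lim_{s→0} s·G(s) = 240 / (2·18·20) = 1/3.
e_ss = 1/K_v = 1/(1/3) = 3.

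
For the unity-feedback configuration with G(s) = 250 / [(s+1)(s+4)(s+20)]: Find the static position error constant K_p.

3.125

The open loop has no poles at the origin → type 0 system.
K_p = lim_{s→0} G(s) = 250 / (1·4·20) = 3.125.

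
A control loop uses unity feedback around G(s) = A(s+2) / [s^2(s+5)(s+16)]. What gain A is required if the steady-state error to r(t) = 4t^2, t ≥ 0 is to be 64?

G(s) has two factors of s in the denominator, so the system is type 2.
K_a = lim_{s→0} s^2·G(s) = A·2 / (5·16) = 0.025·A.
e_ss = 8/K_a = 64 ⇒ K_a = 0.125 ⇒ A = 0.125/0.025 = 5.

5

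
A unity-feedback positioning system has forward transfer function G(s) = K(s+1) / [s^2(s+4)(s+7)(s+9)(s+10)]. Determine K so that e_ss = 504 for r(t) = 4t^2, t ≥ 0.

40

Two free integrators in G(s): this is a type 2 system.
K_a = lim_{s→0} s^2·G(s) = K·1 / (4·7·9·10) = (1/2520)·K.
e_ss = 8/K_a = 504 ⇒ K_a = 1/63 ⇒ K = (1/63)/(1/2520) = 40.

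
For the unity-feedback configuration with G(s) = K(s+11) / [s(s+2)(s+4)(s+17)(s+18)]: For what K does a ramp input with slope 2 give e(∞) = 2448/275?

50

One free integrator in G(s): this is a type 1 system.
K_v = lim_{s→0} s·G(s) = K·11 / (2·4·17·18) = (11/2448)·K.
e_ss = 2/K_v = 2448/275 ⇒ K_v = 275/1224 ⇒ K = (275/1224)/(11/2448) = 50.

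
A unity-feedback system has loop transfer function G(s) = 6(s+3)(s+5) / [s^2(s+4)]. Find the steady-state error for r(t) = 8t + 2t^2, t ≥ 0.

System type = 2 (two poles at s=0). Taking each input component in turn:
  • 8t: tracked with zero error.
  • 2t^2: e_ss = 4/K_a with K_a=22.5 → 8/45.
Total e_ss = 8/45.

8/45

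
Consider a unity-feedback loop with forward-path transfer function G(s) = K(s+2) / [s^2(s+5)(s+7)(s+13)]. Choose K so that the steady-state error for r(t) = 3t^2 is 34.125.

40

The open loop has two poles at the origin → type 2 system.
K_a = lim_{s→0} s^2·G(s) = K·2 / (5·7·13) = (2/455)·K.
e_ss = 6/K_a = 34.125 ⇒ K_a = 16/91 ⇒ K = (16/91)/(2/455) = 40.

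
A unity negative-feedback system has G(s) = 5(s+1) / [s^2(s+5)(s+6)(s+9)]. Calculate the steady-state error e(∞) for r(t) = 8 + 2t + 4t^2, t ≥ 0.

432

System type = 2 (two poles at s=0). Treating each term separately:
  • 8: tracked with zero error.
  • 2t: tracked with zero error.
  • 4t^2: e_ss = 8/K_a with K_a=1/54 → 432.
Total e_ss = 432.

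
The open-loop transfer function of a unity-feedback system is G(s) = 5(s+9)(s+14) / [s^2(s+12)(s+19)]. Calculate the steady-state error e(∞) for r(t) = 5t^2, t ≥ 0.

76/21

G(s) has two factors of s in the denominator, so the system is type 2.
K_a = lim_{s→0} s^2·G(s) = 5·9·14 / (12·19) = 105/38.
r(t) = 5t^2 gives R(s) = 10/s^3.
e_ss = 10/K_a = 10/(105/38) = 76/21.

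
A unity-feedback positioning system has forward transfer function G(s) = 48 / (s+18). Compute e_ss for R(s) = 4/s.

12/11

No free integrators in G(s): this is a type 0 system.
K_p = lim_{s→0} G(s) = 48 / (18) = 8/3.
e_ss = 4/(1 + K_p) = 4/(11/3) = 12/11.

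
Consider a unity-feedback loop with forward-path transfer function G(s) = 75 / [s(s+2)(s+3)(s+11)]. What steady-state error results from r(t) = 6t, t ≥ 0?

5.28

System type = 1 (one pole at s=0).
K_v = lim_{s→0} s·G(s) = 75 / (2·3·11) = 25/22.
e_ss = 6/K_v = 6/(25/22) = 5.28.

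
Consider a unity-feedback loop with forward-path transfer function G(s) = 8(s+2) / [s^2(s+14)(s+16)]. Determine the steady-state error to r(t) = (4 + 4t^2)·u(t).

112

G(s) has two factors of s in the denominator, so the system is type 2. Treating each term separately:
  • 4: tracked with zero error.
  • 4t^2: e_ss = 8/K_a with K_a=1/14 → 112.
Total e_ss = 112.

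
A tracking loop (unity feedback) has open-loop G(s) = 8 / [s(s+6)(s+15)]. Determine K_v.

4/45

G(s) has one factor of s in the denominator, so the system is type 1.
K_v = lim_{s→0} s·G(s) = 8 / (6·15) = 4/45.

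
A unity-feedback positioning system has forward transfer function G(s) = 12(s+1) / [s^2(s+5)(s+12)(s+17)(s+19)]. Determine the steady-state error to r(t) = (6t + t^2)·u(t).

3230

Two free integrators in G(s): this is a type 2 system. By superposition:
  • 6t: tracked with zero error.
  • t^2: e_ss = 2/K_a with K_a=1/1615 → 3230.
Total e_ss = 3230.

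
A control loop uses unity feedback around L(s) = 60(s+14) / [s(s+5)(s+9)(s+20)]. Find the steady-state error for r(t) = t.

15/14

The open loop has one pole at the origin → type 1 system.
K_v = lim_{s→0} s·L(s) = 60·14 / (5·9·20) = 14/15.
e_ss = 1/K_v = 1/(14/15) = 15/14.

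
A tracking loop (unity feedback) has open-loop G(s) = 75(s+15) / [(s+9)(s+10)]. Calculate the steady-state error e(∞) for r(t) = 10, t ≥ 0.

No free integrators in G(s): this is a type 0 system.
K_p = lim_{s→0} G(s) = 75·15 / (9·10) = 12.5.
e_ss = 10/(1 + K_p) = 10/13.5 = 20/27.

20/27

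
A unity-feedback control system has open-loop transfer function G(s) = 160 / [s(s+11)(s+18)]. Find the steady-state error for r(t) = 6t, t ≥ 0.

7.425

The open loop has one pole at the origin → type 1 system.
K_v = lim_{s→0} s·G(s) = 160 / (11·18) = 80/99.
e_ss = 6/K_v = 6/(80/99) = 7.425.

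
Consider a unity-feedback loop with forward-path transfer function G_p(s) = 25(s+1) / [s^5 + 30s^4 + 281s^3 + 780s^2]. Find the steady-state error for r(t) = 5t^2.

Lowest-order denominator term is 780s^2, so the open loop has 2 poles at the origin → type 2 system.
K_a = lim_{s→0} s^2·G_p(s) = 25·1 / 780 = 5/156.
r(t) = 5t^2 gives R(s) = 10/s^3.
e_ss = 10/K_a = 10/(5/156) = 312.

312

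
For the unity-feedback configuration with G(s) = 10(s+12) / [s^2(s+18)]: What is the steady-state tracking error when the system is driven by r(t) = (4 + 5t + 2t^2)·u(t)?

0.6

G(s) has two factors of s in the denominator, so the system is type 2. By superposition:
  • 4: tracked with zero error.
  • 5t: tracked with zero error.
  • 2t^2: e_ss = 4/K_a with K_a=20/3 → 0.6.
Total e_ss = 0.6.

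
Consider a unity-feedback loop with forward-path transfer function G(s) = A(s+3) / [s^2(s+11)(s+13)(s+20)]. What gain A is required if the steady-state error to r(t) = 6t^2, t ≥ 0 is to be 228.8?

System type = 2 (two poles at s=0).
K_a = lim_{s→0} s^2·G(s) = A·3 / (11·13·20) = (3/2860)·A.
e_ss = 12/K_a = 228.8 ⇒ K_a = 15/286 ⇒ A = (15/286)/(3/2860) = 50.

50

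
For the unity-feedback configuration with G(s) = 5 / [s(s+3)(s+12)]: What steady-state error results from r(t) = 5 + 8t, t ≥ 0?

One free integrator in G(s): this is a type 1 system. Taking each input component in turn:
  • 5: tracked with zero error.
  • 8t: e_ss = 8/K_v with K_v=5/36 → 57.6.
Total e_ss = 57.6.

57.6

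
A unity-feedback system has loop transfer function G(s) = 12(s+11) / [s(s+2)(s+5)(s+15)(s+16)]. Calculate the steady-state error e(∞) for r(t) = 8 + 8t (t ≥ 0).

1600/11

The open loop has one pole at the origin → type 1 system. Treating each term separately:
  • 8: tracked with zero error.
  • 8t: e_ss = 8/K_v with K_v=0.055 → 1600/11.
Total e_ss = 1600/11.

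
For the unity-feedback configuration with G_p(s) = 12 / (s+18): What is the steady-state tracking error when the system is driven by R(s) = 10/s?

G_p(s) has no factors of s in the denominator, so the system is type 0.
K_p = lim_{s→0} G_p(s) = 12 / (18) = 2/3.
e_ss = 10/(1 + K_p) = 10/(5/3) = 6.

6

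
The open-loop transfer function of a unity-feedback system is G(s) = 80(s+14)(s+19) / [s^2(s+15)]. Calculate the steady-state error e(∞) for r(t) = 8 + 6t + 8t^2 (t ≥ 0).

G(s) has two factors of s in the denominator, so the system is type 2. By superposition:
  • 8: tracked with zero error.
  • 6t: tracked with zero error.
  • 8t^2: e_ss = 16/K_a with K_a=4256/3 → 3/266.
Total e_ss = 3/266.

3/266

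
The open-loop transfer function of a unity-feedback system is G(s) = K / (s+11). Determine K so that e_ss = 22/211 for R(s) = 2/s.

200

System type = 0 (no poles at s=0).
K_p = lim_{s→0} G(s) = K / (11) = (1/11)·K.
e_ss = 2/(1 + K_p) = 22/211 ⇒ 1 + (1/11)·K = 211/11 ⇒ K = 200.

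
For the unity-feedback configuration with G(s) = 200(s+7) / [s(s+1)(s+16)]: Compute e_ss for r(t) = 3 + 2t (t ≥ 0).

4/175

The open loop has one pole at the origin → type 1 system. Treating each term separately:
  • 3: tracked with zero error.
  • 2t: e_ss = 2/K_v with K_v=87.5 → 4/175.
Total e_ss = 4/175.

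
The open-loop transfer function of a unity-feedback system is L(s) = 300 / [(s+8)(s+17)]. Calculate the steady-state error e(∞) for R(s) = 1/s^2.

infinity

The open loop has no poles at the origin → type 0 system.
K_v = lim_{s→0} s·L(s) = 0; the steady-state error to this ramp input grows without bound.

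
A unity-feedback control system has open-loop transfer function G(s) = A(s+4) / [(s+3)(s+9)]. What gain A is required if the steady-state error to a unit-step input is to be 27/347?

80

System type = 0 (no poles at s=0).
K_p = lim_{s→0} G(s) = A·4 / (3·9) = (4/27)·A.
e_ss = 1/(1 + K_p) = 27/347 ⇒ 1 + (4/27)·A = 347/27 ⇒ A = 80.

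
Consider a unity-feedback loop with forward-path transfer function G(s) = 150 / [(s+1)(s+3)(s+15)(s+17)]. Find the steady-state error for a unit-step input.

51/61

No free integrators in G(s): this is a type 0 system.
K_p = lim_{s→0} G(s) = 150 / (1·3·15·17) = 10/51.
e_ss = 1/(1 + K_p) = 1/(61/51) = 51/61.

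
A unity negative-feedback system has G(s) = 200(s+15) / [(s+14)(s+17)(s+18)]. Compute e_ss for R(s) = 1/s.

The open loop has no poles at the origin → type 0 system.
K_p = lim_{s→0} G(s) = 200·15 / (14·17·18) = 250/357.
e_ss = 1/(1 + K_p) = 1/(607/357) = 357/607.

357/607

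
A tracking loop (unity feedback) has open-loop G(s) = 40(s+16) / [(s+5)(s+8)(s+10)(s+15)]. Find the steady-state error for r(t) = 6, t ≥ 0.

No free integrators in G(s): this is a type 0 system.
K_p = lim_{s→0} G(s) = 40·16 / (5·8·10·15) = 8/75.
e_ss = 6/(1 + K_p) = 6/(83/75) = 450/83.

450/83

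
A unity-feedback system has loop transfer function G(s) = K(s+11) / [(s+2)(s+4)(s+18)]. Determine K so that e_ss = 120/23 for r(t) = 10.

12

No free integrators in G(s): this is a type 0 system.
K_p = lim_{s→0} G(s) = K·11 / (2·4·18) = (11/144)·K.
e_ss = 10/(1 + K_p) = 120/23 ⇒ 1 + (11/144)·K = 23/12 ⇒ K = 12.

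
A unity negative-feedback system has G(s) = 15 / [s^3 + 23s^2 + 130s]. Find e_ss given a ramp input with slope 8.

208/3

Factoring s from the denominator leaves a polynomial with constant term 130, so the system is type 1.
K_v = lim_{s→0} s·G(s) = 15 / 130 = 3/26.
e_ss = 8/K_v = 8/(3/26) = 208/3.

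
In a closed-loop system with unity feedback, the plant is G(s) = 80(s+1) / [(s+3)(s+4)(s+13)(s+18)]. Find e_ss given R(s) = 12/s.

The open loop has no poles at the origin → type 0 system.
K_p = lim_{s→0} G(s) = 80·1 / (3·4·13·18) = 10/351.
e_ss = 12/(1 + K_p) = 12/(361/351) = 4212/361.

4212/361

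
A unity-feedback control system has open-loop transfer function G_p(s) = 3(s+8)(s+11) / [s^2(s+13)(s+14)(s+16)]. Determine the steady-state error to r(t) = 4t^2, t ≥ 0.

The open loop has two poles at the origin → type 2 system.
K_a = lim_{s→0} s^2·G_p(s) = 3·8·11 / (13·14·16) = 33/364.
r(t) = 4t^2 gives R(s) = 8/s^3.
e_ss = 8/K_a = 8/(33/364) = 2912/33.

2912/33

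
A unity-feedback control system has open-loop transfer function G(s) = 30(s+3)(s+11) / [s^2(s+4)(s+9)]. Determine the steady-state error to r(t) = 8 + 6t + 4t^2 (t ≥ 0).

16/55

The open loop has two poles at the origin → type 2 system. Taking each input component in turn:
  • 8: tracked with zero error.
  • 6t: tracked with zero error.
  • 4t^2: e_ss = 8/K_a with K_a=27.5 → 16/55.
Total e_ss = 16/55.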